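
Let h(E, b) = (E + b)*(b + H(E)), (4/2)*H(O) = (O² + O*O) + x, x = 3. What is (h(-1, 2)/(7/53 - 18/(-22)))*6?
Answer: 15741/554 ≈ 28.413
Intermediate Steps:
H(O) = 3/2 + O² (H(O) = ((O² + O*O) + 3)/2 = ((O² + O²) + 3)/2 = (2*O² + 3)/2 = (3 + 2*O²)/2 = 3/2 + O²)
h(E, b) = (E + b)*(3/2 + b + E²) (h(E, b) = (E + b)*(b + (3/2 + E²)) = (E + b)*(3/2 + b + E²))
(h(-1, 2)/(7/53 - 18/(-22)))*6 = (((-1)³ + 2² + (3/2)*(-1) + (3/2)*2 - 1*2 + 2*(-1)²)/(7/53 - 18/(-22)))*6 = ((-1 + 4 - 3/2 + 3 - 2 + 2*1)/(7*(1/53) - 18*(-1/22)))*6 = ((-1 + 4 - 3/2 + 3 - 2 + 2)/(7/53 + 9/11))*6 = (9/(2*(554/583)))*6 = ((9/2)*(583/554))*6 = (5247/1108)*6 = 15741/554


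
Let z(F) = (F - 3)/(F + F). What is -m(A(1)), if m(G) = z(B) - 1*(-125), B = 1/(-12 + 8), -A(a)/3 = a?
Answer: -263/2 ≈ -131.50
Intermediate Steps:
A(a) = -3*a
B = -1/4 (B = 1/(-4) = -1/4 ≈ -0.25000)
z(F) = (-3 + F)/(2*F) (z(F) = (-3 + F)/((2*F)) = (-3 + F)*(1/(2*F)) = (-3 + F)/(2*F))
m(G) = 263/2 (m(G) = (-3 - 1/4)/(2*(-1/4)) - 1*(-125) = (1/2)*(-4)*(-13/4) + 125 = 13/2 + 125 = 263/2)
-m(A(1)) = -1*263/2 = -263/2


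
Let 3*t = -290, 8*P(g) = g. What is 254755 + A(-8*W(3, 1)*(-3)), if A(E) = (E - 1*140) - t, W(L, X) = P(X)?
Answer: 764144/3 ≈ 2.5471e+5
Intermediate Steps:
P(g) = g/8
t = -290/3 (t = (⅓)*(-290) = -290/3 ≈ -96.667)
W(L, X) = X/8
A(E) = -130/3 + E (A(E) = (E - 1*140) - 1*(-290/3) = (E - 140) + 290/3 = (-140 + E) + 290/3 = -130/3 + E)
254755 + A(-8*W(3, 1)*(-3)) = 254755 + (-130/3 - 1*(-3)) = 254755 + (-130/3 + 3) = 254755 - 121/3 = 764144/3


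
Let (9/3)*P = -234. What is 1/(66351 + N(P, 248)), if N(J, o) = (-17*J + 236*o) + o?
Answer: 1/126453 ≈ 7.9081e-6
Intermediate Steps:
P = -78 (P = (1/3)*(-234) = -78)
N(J, o) = -17*J + 237*o
1/(66351 + N(P, 248)) = 1/(66351 + (-17*(-78) + 237*248)) = 1/(66351 + (1326 + 58776)) = 1/(66351 + 60102) = 1/126453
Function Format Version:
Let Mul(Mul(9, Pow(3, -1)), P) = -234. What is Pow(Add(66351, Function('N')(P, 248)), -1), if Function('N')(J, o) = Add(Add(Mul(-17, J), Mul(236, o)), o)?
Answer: Rational(1, 126453) ≈ 7.9081e-6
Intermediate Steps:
P = -78 (P = Mul(Rational(1, 3), -234) = -78)
Function('N')(J, o) = Add(Mul(-17, J), Mul(237, o))
Pow(Add(66351, Function('N')(P, 248)), -1) = Pow(Add(66351, Add(Mul(-17, -78), Mul(237, 248))), -1) = Pow(Add(66351, Add(1326, 58776)), -1) = Pow(Add(66351, 60102), -1) = Pow(126453, -1) = Rational(1, 126453)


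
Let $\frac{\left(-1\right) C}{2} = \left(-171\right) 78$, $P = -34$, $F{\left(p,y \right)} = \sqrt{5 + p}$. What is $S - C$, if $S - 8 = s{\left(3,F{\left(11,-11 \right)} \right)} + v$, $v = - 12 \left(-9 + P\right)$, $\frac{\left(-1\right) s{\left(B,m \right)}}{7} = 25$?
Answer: $-26327$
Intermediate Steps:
$s{\left(B,m \right)} = -175$ ($s{\left(B,m \right)} = \left(-7\right) 25 = -175$)
$v = 516$ ($v = - 12 \left(-9 - 34\right) = \left(-12\right) \left(-43\right) = 516$)
$S = 349$ ($S = 8 + \left(-175 + 516\right) = 8 + 341 = 349$)
$C = 26676$ ($C = - 2 \left(\left(-171\right) 78\right) = \left(-2\right) \left(-13338\right) = 26676$)
$S - C = 349 - 26676 = -26327$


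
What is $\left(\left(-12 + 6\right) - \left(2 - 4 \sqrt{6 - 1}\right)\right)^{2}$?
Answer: $144 - 64 \sqrt{5} \approx 0.89165$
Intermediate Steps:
$\left(\left(-12 + 6\right) - \left(2 - 4 \sqrt{6 - 1}\right)\right)^{2} = \left(-6 - \left(2 - 4 \sqrt{5}\right)\right)^{2} = \left(-8 + 4 \sqrt{5}\right)^{2}$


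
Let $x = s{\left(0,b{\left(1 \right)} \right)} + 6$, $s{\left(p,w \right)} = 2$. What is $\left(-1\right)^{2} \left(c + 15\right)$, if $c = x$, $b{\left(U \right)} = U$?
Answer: $23$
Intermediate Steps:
$x = 8$ ($x = 2 + 6 = 8$)
$c = 8$
$\left(-1\right)^{2} \left(c + 15\right) = \left(-1\right)^{2} \left(8 + 15\right) = 1 \cdot 23 = 23$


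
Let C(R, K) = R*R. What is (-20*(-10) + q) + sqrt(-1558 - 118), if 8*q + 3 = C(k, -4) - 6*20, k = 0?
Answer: 1477/8 + 2*I*sqrt(419) ≈ 184.63 + 40.939*I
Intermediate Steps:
C(R, K) = R**2
q = -123/8 (q = -3/8 + (0**2 - 6*20)/8 = -3/8 + (0 - 120)/8 = -3/8 + (1/8)*(-120) = -3/8 - 15 = -123/8 ≈ -15.375)
(-20*(-10) + q) + sqrt(-1558 - 118) = (-20*(-10) - 123/8) + sqrt(-1558 - 118) = (200 - 123/8) + sqrt(-1676) = 1477/8 + 2*I*sqrt(419)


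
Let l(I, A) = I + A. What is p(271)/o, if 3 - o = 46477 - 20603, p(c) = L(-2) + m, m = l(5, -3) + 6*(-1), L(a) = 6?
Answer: -2/25871 ≈ -7.7307e-5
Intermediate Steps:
l(I, A) = A + I
m = -4 (m = (-3 + 5) + 6*(-1) = 2 - 6 = -4)
p(c) = 2 (p(c) = 6 - 4 = 2)
o = -25871 (o = 3 - (46477 - 20603) = 3 - 1*25874 = 3 - 25874 = -25871)
p(271)/o = 2/(-25871) = 2*(-1/25871) = -2/25871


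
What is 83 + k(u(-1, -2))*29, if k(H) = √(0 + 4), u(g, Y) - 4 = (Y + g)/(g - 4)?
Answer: 141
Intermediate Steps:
u(g, Y) = 4 + (Y + g)/(-4 + g) (u(g, Y) = 4 + (Y + g)/(g - 4) = 4 + (Y + g)/(-4 + g))
k(H) = 2 (k(H) = √4 = 2)
83 + k(u(-1, -2))*29 = 83 + 2*29 = 83 + 58 = 141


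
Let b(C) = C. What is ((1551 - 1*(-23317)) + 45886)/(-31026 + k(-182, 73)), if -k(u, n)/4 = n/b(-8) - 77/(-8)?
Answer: -35377/15514 ≈ -2.2803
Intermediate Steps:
k(u, n) = -77/2 + n/2 (k(u, n) = -4*(n/(-8) - 77/(-8)) = -4*(n*(-⅛) - 77*(-⅛)) = -4*(-n/8 + 77/8) = -4*(77/8 - n/8) = -77/2 + n/2)
((1551 - 1*(-23317)) + 45886)/(-31026 + k(-182, 73)) = ((1551 - 1*(-23317)) + 45886)/(-31026 + (-77/2 + (½)*73)) = ((1551 + 23317) + 45886)/(-31026 + (-77/2 + 73/2)) = (24868 + 45886)/(-31026 - 2) = 70754/(-31028) = 70754*(-1/31028) = -35377/15514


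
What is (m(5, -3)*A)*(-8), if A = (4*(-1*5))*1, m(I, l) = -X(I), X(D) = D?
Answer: -800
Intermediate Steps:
m(I, l) = -I
A = -20 (A = (4*(-5))*1 = -20*1 = -20)
(m(5, -3)*A)*(-8) = (-1*5*(-20))*(-8) = -5*(-20)*(-8) = 100*(-8) = -800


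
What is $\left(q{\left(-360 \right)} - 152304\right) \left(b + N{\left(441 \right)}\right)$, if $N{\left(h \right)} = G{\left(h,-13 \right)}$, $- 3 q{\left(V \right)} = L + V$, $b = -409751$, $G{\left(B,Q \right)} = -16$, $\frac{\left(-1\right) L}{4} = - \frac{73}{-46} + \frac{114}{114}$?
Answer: $\frac{1434247057762}{23} \approx 6.2359 \cdot 10^{10}$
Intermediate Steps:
$L = - \frac{238}{23}$ ($L = - 4 \left(- \frac{73}{-46} + \frac{114}{114}\right) = - 4 \left(\left(-73\right) \left(- \frac{1}{46}\right) + 114 \cdot \frac{1}{114}\right) = - 4 \left(\frac{73}{46} + 1\right) = \left(-4\right) \frac{119}{46} = - \frac{238}{23} \approx -10.348$)
$q{\left(V \right)} = \frac{238}{69} - \frac{V}{3}$ ($q{\left(V \right)} = - \frac{- \frac{238}{23} + V}{3} = \frac{238}{69} - \frac{V}{3}$)
$N{\left(h \right)} = -16$
$\left(q{\left(-360 \right)} - 152304\right) \left(b + N{\left(441 \right)}\right) = \left(\left(\frac{238}{69} - -120\right) - 152304\right) \left(-409751 - 16\right) = \left(\left(\frac{238}{69} + 120\right) - 152304\right) \left(-409767\right) = \left(\frac{8518}{69} - 152304\right) \left(-409767\right) = \left(- \frac{10500458}{69}\right) \left(-409767\right) = \frac{1434247057762}{23}$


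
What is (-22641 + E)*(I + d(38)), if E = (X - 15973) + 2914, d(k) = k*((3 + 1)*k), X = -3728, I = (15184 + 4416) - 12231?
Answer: -518281060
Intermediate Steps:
I = 7369 (I = 19600 - 12231 = 7369)
d(k) = 4*k² (d(k) = k*(4*k) = 4*k²)
E = -16787 (E = (-3728 - 15973) + 2914 = -19701 + 2914 = -16787)
(-22641 + E)*(I + d(38)) = (-22641 - 16787)*(7369 + 4*38²) = -39428*(7369 + 4*1444) = -39428*(7369 + 5776) = -39428*13145 = -518281060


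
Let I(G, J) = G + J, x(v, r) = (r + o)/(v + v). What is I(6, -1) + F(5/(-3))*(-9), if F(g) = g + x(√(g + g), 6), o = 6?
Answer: 20 + 27*I*√30/5 ≈ 20.0 + 29.577*I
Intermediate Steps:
x(v, r) = (6 + r)/(2*v) (x(v, r) = (r + 6)/(v + v) = (6 + r)/((2*v)) = (6 + r)*(1/(2*v)) = (6 + r)/(2*v))
F(g) = g + 3*√2/√g (F(g) = g + (6 + 6)/(2*(√(g + g))) = g + (½)*12/√(2*g) = g + (½)*12/(√2*√g) = g + (½)*(√2/(2*√g))*12 = g + 3*√2/√g)
I(6, -1) + F(5/(-3))*(-9) = (6 - 1) + (5/(-3) + 3*√2/√(5/(-3)))*(-9) = 5 + (5*(-⅓) + 3*√2/√(5*(-⅓)))*(-9) = 5 + (-5/3 + 3*√2/√(-5/3))*(-9) = 5 + (-5/3 + 3*√2*(-I*√15/5))*(-9) = 5 + (-5/3 - 3*I*√30/5)*(-9) = 5 + (15 + 27*I*√30/5) = 20 + 27*I*√30/5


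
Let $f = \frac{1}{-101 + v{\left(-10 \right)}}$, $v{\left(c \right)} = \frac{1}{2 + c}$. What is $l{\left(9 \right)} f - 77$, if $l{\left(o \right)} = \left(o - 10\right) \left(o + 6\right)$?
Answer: $- \frac{62173}{809} \approx -76.852$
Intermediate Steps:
$f = - \frac{8}{809}$ ($f = \frac{1}{-101 + \frac{1}{2 - 10}} = \frac{1}{-101 + \frac{1}{-8}} = \frac{1}{-101 - \frac{1}{8}} = \frac{1}{- \frac{809}{8}} = - \frac{8}{809} \approx -0.0098888$)
$l{\left(o \right)} = \left(-10 + o\right) \left(6 + o\right)$
$l{\left(9 \right)} f - 77 = \left(-60 + 9^{2} - 36\right) \left(- \frac{8}{809}\right) - 77 = \left(-60 + 81 - 36\right) \left(- \frac{8}{809}\right) - 77 = \left(-15\right) \left(- \frac{8}{809}\right) - 77 = \frac{120}{809} - 77 = - \frac{62173}{809}$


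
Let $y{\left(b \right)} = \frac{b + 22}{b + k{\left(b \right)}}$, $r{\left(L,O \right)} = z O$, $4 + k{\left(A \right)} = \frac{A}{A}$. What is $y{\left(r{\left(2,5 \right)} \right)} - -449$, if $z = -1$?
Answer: $\frac{3575}{8} \approx 446.88$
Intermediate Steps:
$k{\left(A \right)} = -3$ ($k{\left(A \right)} = -4 + \frac{A}{A} = -4 + 1 = -3$)
$r{\left(L,O \right)} = - O$
$y{\left(b \right)} = \frac{22 + b}{-3 + b}$ ($y{\left(b \right)} = \frac{b + 22}{b - 3} = \frac{22 + b}{-3 + b}$)
$y{\left(r{\left(2,5 \right)} \right)} - -449 = \frac{22 - 5}{-3 - 5} - -449 = \frac{22 - 5}{-3 - 5} + 449 = \frac{1}{-8} \cdot 17 + 449 = \left(- \frac{1}{8}\right) 17 + 449 = - \frac{17}{8} + 449 = \frac{3575}{8}$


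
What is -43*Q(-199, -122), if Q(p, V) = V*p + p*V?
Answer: -2087908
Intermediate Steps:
Q(p, V) = 2*V*p (Q(p, V) = V*p + V*p = 2*V*p)
-43*Q(-199, -122) = -86*(-122)*(-199) = -43*48556 = -2087908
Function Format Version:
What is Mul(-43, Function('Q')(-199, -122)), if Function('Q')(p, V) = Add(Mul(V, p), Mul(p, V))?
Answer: -2087908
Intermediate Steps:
Function('Q')(p, V) = Mul(2, V, p) (Function('Q')(p, V) = Add(Mul(V, p), Mul(V, p)) = Mul(2, V, p))
Mul(-43, Function('Q')(-199, -122)) = Mul(-43, Mul(2, -122, -199)) = Mul(-43, 48556) = -2087908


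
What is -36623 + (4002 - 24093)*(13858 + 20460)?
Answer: -689519561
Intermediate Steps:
-36623 + (4002 - 24093)*(13858 + 20460) = -36623 - 20091*34318 = -36623 - 689482938 = -689519561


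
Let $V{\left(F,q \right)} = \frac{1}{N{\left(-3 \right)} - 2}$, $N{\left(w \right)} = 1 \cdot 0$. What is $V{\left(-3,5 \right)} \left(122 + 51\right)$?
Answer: $- \frac{173}{2} \approx -86.5$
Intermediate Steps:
$N{\left(w \right)} = 0$
$V{\left(F,q \right)} = - \frac{1}{2}$ ($V{\left(F,q \right)} = \frac{1}{0 - 2} = \frac{1}{-2} = - \frac{1}{2}$)
$V{\left(-3,5 \right)} \left(122 + 51\right) = - \frac{122 + 51}{2} = \left(- \frac{1}{2}\right) 173 = - \frac{173}{2}$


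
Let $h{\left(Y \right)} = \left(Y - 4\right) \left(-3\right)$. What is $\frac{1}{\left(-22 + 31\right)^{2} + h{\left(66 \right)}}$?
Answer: $- \frac{1}{105} \approx -0.0095238$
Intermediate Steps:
$h{\left(Y \right)} = 12 - 3 Y$ ($h{\left(Y \right)} = \left(-4 + Y\right) \left(-3\right) = 12 - 3 Y$)
$\frac{1}{\left(-22 + 31\right)^{2} + h{\left(66 \right)}} = \frac{1}{\left(-22 + 31\right)^{2} + \left(12 - 198\right)} = \frac{1}{9^{2} + \left(12 - 198\right)} = \frac{1}{81 - 186} = \frac{1}{-105} = - \frac{1}{105}$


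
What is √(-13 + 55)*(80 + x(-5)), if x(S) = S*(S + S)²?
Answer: -420*√42 ≈ -2721.9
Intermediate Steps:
x(S) = 4*S³ (x(S) = S*(2*S)² = S*(4*S²) = 4*S³)
√(-13 + 55)*(80 + x(-5)) = √(-13 + 55)*(80 + 4*(-5)³) = √42*(80 + 4*(-125)) = √42*(80 - 500) = √42*(-420) = -420*√42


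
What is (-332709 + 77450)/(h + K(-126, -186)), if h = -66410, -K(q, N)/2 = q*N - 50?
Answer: 255259/113182 ≈ 2.2553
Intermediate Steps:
K(q, N) = 100 - 2*N*q (K(q, N) = -2*(q*N - 50) = -2*(N*q - 50) = -2*(-50 + N*q) = 100 - 2*N*q)
(-332709 + 77450)/(h + K(-126, -186)) = (-332709 + 77450)/(-66410 + (100 - 2*(-186)*(-126))) = -255259/(-66410 + (100 - 46872)) = -255259/(-66410 - 46772) = -255259/(-113182) = -255259*(-1/113182) = 255259/113182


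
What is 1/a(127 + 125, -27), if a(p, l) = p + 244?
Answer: 1/496 ≈ 0.0020161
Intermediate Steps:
a(p, l) = 244 + p
1/a(127 + 125, -27) = 1/(244 + (127 + 125)) = 1/(244 + 252) = 1/496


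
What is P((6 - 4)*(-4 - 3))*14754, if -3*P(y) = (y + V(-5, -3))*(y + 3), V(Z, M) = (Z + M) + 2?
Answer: -1081960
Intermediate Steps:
V(Z, M) = 2 + M + Z (V(Z, M) = (M + Z) + 2 = 2 + M + Z)
P(y) = -(-6 + y)*(3 + y)/3 (P(y) = -(y + (2 - 3 - 5))*(y + 3)/3 = -(y - 6)*(3 + y)/3 = -(-6 + y)*(3 + y)/3)
P((6 - 4)*(-4 - 3))*14754 = (6 + (6 - 4)*(-4 - 3) - (-4 - 3)²*(6 - 4)²/3)*14754 = (6 + 2*(-7) - (2*(-7))²/3)*14754 = (6 - 14 - ⅓*(-14)²)*14754 = (6 - 14 - ⅓*196)*14754 = (6 - 14 - 196/3)*14754 = -220/3*14754 = -1081960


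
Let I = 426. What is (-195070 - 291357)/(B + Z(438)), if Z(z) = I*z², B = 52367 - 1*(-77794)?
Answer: -486427/81855705 ≈ -0.0059425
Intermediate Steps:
B = 130161 (B = 52367 + 77794 = 130161)
Z(z) = 426*z²
(-195070 - 291357)/(B + Z(438)) = (-195070 - 291357)/(130161 + 426*438²) = -486427/(130161 + 426*191844) = -486427/(130161 + 81725544) = -486427/81855705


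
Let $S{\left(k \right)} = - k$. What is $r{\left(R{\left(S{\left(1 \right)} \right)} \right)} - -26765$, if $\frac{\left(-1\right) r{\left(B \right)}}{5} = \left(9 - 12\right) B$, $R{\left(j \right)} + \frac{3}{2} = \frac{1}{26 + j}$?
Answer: $\frac{267431}{10} \approx 26743.0$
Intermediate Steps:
$R{\left(j \right)} = - \frac{3}{2} + \frac{1}{26 + j}$
$r{\left(B \right)} = 15 B$ ($r{\left(B \right)} = - 5 \left(9 - 12\right) B = - 5 \left(- 3 B\right) = 15 B$)
$r{\left(R{\left(S{\left(1 \right)} \right)} \right)} - -26765 = 15 \frac{-76 - 3 \left(\left(-1\right) 1\right)}{2 \left(26 - 1\right)} - -26765 = 15 \frac{-76 - -3}{2 \left(26 - 1\right)} + 26765 = 15 \frac{-76 + 3}{2 \cdot 25} + 26765 = 15 \cdot \frac{1}{2} \cdot \frac{1}{25} \left(-73\right) + 26765 = 15 \left(- \frac{73}{50}\right) + 26765 = - \frac{219}{10} + 26765 = \frac{267431}{10}$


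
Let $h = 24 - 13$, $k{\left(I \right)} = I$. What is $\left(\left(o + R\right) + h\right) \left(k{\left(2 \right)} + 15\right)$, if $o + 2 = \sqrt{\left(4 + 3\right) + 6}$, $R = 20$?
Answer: $493 + 17 \sqrt{13} \approx 554.29$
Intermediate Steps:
$h = 11$ ($h = 24 - 13 = 11$)
$o = -2 + \sqrt{13}$ ($o = -2 + \sqrt{\left(4 + 3\right) + 6} = -2 + \sqrt{7 + 6} = -2 + \sqrt{13} \approx 1.6056$)
$\left(\left(o + R\right) + h\right) \left(k{\left(2 \right)} + 15\right) = \left(\left(\left(-2 + \sqrt{13}\right) + 20\right) + 11\right) \left(2 + 15\right) = \left(\left(18 + \sqrt{13}\right) + 11\right) 17 = \left(29 + \sqrt{13}\right) 17 = 493 + 17 \sqrt{13}$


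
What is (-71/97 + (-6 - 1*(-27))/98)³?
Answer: -347428927/2504374712 ≈ -0.13873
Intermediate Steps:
(-71/97 + (-6 - 1*(-27))/98)³ = (-71*1/97 + (-6 + 27)*(1/98))³ = (-71/97 + 21*(1/98))³ = (-71/97 + 3/14)³ = (-703/1358)³ = -347428927/2504374712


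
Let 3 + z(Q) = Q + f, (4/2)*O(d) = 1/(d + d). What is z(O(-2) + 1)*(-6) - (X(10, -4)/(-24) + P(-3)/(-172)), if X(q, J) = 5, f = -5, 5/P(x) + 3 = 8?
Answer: 44339/1032 ≈ 42.964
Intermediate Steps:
P(x) = 1 (P(x) = 5/(-3 + 8) = 5/5 = 5*(⅕) = 1)
O(d) = 1/(4*d) (O(d) = 1/(2*(d + d)) = 1/(2*((2*d))) = (1/(2*d))/2 = 1/(4*d))
z(Q) = -8 + Q (z(Q) = -3 + (Q - 5) = -3 + (-5 + Q) = -8 + Q)
z(O(-2) + 1)*(-6) - (X(10, -4)/(-24) + P(-3)/(-172)) = (-8 + ((¼)/(-2) + 1))*(-6) - (5/(-24) + 1/(-172)) = (-8 + ((¼)*(-½) + 1))*(-6) - (5*(-1/24) + 1*(-1/172)) = (-8 + (-⅛ + 1))*(-6) - (-5/24 - 1/172) = (-8 + 7/8)*(-6) - 1*(-221/1032) = -57/8*(-6) + 221/1032 = 171/4 + 221/1032 = 44339/1032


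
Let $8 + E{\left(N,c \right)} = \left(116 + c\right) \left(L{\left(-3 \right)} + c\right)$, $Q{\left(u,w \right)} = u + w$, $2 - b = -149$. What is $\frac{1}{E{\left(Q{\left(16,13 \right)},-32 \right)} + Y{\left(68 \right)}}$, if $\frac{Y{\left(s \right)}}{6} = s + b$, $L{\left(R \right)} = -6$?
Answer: $- \frac{1}{1886} \approx -0.00053022$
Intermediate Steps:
$b = 151$ ($b = 2 - -149 = 2 + 149 = 151$)
$Y{\left(s \right)} = 906 + 6 s$ ($Y{\left(s \right)} = 6 \left(s + 151\right) = 6 \left(151 + s\right) = 906 + 6 s$)
$E{\left(N,c \right)} = -8 + \left(-6 + c\right) \left(116 + c\right)$ ($E{\left(N,c \right)} = -8 + \left(116 + c\right) \left(-6 + c\right) = -8 + \left(-6 + c\right) \left(116 + c\right)$)
$\frac{1}{E{\left(Q{\left(16,13 \right)},-32 \right)} + Y{\left(68 \right)}} = \frac{1}{\left(-704 + \left(-32\right)^{2} + 110 \left(-32\right)\right) + \left(906 + 6 \cdot 68\right)} = \frac{1}{\left(-704 + 1024 - 3520\right) + \left(906 + 408\right)} = \frac{1}{-3200 + 1314} = \frac{1}{-1886} = - \frac{1}{1886}$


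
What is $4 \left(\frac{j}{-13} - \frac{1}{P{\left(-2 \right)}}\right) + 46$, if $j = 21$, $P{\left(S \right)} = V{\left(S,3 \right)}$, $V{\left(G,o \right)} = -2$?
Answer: $\frac{540}{13} \approx 41.538$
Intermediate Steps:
$P{\left(S \right)} = -2$
$4 \left(\frac{j}{-13} - \frac{1}{P{\left(-2 \right)}}\right) + 46 = 4 \left(\frac{21}{-13} - \frac{1}{-2}\right) + 46 = 4 \left(21 \left(- \frac{1}{13}\right) - - \frac{1}{2}\right) + 46 = 4 \left(- \frac{21}{13} + \frac{1}{2}\right) + 46 = 4 \left(- \frac{29}{26}\right) + 46 = - \frac{58}{13} + 46 = \frac{540}{13}$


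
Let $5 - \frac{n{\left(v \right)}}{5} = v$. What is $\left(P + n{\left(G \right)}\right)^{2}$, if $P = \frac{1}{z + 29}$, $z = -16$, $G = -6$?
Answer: $\frac{512656}{169} \approx 3033.5$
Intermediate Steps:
$n{\left(v \right)} = 25 - 5 v$
$P = \frac{1}{13}$ ($P = \frac{1}{-16 + 29} = \frac{1}{13} \approx 0.076923$)
$\left(P + n{\left(G \right)}\right)^{2} = \left(\frac{1}{13} + \left(25 - -30\right)\right)^{2} = \left(\frac{1}{13} + \left(25 + 30\right)\right)^{2} = \left(\frac{1}{13} + 55\right)^{2} = \left(\frac{716}{13}\right)^{2} = \frac{512656}{169}$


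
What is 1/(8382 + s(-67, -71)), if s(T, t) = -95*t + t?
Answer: 1/15056 ≈ 6.6419e-5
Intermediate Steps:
s(T, t) = -94*t
1/(8382 + s(-67, -71)) = 1/(8382 - 94*(-71)) = 1/(8382 + 6674) = 1/15056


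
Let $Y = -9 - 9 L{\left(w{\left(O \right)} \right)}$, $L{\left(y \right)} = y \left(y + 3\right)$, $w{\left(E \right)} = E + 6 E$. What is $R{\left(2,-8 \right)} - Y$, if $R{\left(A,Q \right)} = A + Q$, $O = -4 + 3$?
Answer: $255$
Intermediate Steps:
$O = -1$
$w{\left(E \right)} = 7 E$
$L{\left(y \right)} = y \left(3 + y\right)$
$Y = -261$ ($Y = -9 - 9 \cdot 7 \left(-1\right) \left(3 + 7 \left(-1\right)\right) = -9 - 9 \left(- 7 \left(3 - 7\right)\right) = -9 - 9 \left(\left(-7\right) \left(-4\right)\right) = -9 - 252 = -261$)
$R{\left(2,-8 \right)} - Y = \left(2 - 8\right) - -261 = -6 + 261 = 255$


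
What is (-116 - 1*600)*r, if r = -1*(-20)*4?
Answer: -57280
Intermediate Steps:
r = 80 (r = 20*4 = 80)
(-116 - 1*600)*r = (-116 - 1*600)*80 = (-116 - 600)*80 = -716*80 = -57280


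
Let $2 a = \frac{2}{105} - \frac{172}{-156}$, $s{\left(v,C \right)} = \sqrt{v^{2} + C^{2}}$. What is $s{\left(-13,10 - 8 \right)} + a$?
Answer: $\frac{1531}{2730} + \sqrt{173} \approx 13.714$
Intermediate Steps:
$s{\left(v,C \right)} = \sqrt{C^{2} + v^{2}}$
$a = \frac{1531}{2730}$ ($a = \frac{\frac{2}{105} - \frac{172}{-156}}{2} = \frac{2 \cdot \frac{1}{105} - - \frac{43}{39}}{2} = \frac{\frac{2}{105} + \frac{43}{39}}{2} = \frac{1}{2} \cdot \frac{1531}{1365} = \frac{1531}{2730} \approx 0.56081$)
$s{\left(-13,10 - 8 \right)} + a = \sqrt{\left(10 - 8\right)^{2} + \left(-13\right)^{2}} + \frac{1531}{2730} = \sqrt{2^{2} + 169} + \frac{1531}{2730} = \sqrt{4 + 169} + \frac{1531}{2730} = \sqrt{173} + \frac{1531}{2730} = \frac{1531}{2730} + \sqrt{173}$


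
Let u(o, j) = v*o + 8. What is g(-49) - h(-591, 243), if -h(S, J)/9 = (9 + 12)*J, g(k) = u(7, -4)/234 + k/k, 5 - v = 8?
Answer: 826703/18 ≈ 45928.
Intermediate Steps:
v = -3 (v = 5 - 1*8 = 5 - 8 = -3)
u(o, j) = 8 - 3*o (u(o, j) = -3*o + 8 = 8 - 3*o)
g(k) = 17/18 (g(k) = (8 - 3*7)/234 + k/k = (8 - 21)*(1/234) + 1 = -13*1/234 + 1 = -1/18 + 1 = 17/18)
h(S, J) = -189*J (h(S, J) = -9*(9 + 12)*J = -189*J)
g(-49) - h(-591, 243) = 17/18 - (-189)*243 = 17/18 - 1*(-45927) = 17/18 + 45927 = 826703/18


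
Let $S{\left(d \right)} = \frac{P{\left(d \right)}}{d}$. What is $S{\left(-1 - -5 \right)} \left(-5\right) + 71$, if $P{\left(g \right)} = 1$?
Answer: $\frac{279}{4} \approx 69.75$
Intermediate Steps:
$S{\left(d \right)} = \frac{1}{d}$ ($S{\left(d \right)} = 1 \frac{1}{d} = \frac{1}{d}$)
$S{\left(-1 - -5 \right)} \left(-5\right) + 71 = \frac{1}{-1 - -5} \left(-5\right) + 71 = \frac{1}{-1 + 5} \left(-5\right) + 71 = \frac{1}{4} \left(-5\right) + 71 = - \frac{5}{4} + 71 = \frac{279}{4}$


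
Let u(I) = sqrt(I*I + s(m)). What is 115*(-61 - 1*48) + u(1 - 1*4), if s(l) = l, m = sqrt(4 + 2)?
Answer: -12535 + sqrt(9 + sqrt(6)) ≈ -12532.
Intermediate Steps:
m = sqrt(6) ≈ 2.4495
u(I) = sqrt(sqrt(6) + I**2) (u(I) = sqrt(I*I + sqrt(6)) = sqrt(I**2 + sqrt(6)) = sqrt(sqrt(6) + I**2))
115*(-61 - 1*48) + u(1 - 1*4) = 115*(-61 - 1*48) + sqrt(sqrt(6) + (1 - 1*4)**2) = 115*(-61 - 48) + sqrt(sqrt(6) + (1 - 4)**2) = 115*(-109) + sqrt(sqrt(6) + (-3)**2) = -12535 + sqrt(sqrt(6) + 9) = -12535 + sqrt(9 + sqrt(6))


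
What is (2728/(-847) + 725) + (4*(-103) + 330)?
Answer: 49263/77 ≈ 639.78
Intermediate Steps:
(2728/(-847) + 725) + (4*(-103) + 330) = (2728*(-1/847) + 725) + (-412 + 330) = (-248/77 + 725) - 82 = 55577/77 - 82 = 49263/77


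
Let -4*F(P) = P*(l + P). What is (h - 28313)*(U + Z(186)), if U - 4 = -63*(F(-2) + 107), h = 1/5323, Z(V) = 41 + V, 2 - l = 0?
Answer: 981122737980/5323 ≈ 1.8432e+8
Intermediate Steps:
l = 2 (l = 2 - 1*0 = 2 + 0 = 2)
F(P) = -P*(2 + P)/4
h = 1/5323 ≈ 0.00018786
U = -6737 (U = 4 - 63*(-1/4*(-2)*(2 - 2) + 107) = 4 - 63*(-1/4*(-2)*0 + 107) = 4 - 63*(0 + 107) = 4 - 63*107 = 4 - 6741 = -6737)
(h - 28313)*(U + Z(186)) = (1/5323 - 28313)*(-6737 + (41 + 186)) = -150710098*(-6737 + 227)/5323 = -150710098/5323*(-6510) = 981122737980/5323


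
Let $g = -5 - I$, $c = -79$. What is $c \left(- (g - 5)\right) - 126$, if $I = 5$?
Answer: $-1311$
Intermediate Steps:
$g = -10$ ($g = -5 - 5 = -10$)
$c \left(- (g - 5)\right) - 126 = - 79 \left(- (-10 - 5)\right) - 126 = - 79 \left(\left(-1\right) \left(-15\right)\right) - 126 = \left(-79\right) 15 - 126 = -1185 - 126 = -1311$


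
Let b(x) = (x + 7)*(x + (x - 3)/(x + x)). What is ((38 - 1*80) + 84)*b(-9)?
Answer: 700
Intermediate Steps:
b(x) = (7 + x)*(x + (-3 + x)/(2*x)) (b(x) = (7 + x)*(x + (-3 + x)/((2*x))) = (7 + x)*(x + (-3 + x)*(1/(2*x))) = (7 + x)*(x + (-3 + x)/(2*x)))
((38 - 1*80) + 84)*b(-9) = ((38 - 1*80) + 84)*(2 + (-9)² - 21/2/(-9) + (15/2)*(-9)) = ((38 - 80) + 84)*(2 + 81 - 21/2*(-⅑) - 135/2) = (-42 + 84)*(2 + 81 + 7/6 - 135/2) = 42*(50/3) = 700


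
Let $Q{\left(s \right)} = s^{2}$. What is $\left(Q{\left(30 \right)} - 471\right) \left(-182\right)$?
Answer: $-78078$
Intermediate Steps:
$\left(Q{\left(30 \right)} - 471\right) \left(-182\right) = \left(30^{2} - 471\right) \left(-182\right) = \left(900 - 471\right) \left(-182\right) = 429 \left(-182\right) = -78078$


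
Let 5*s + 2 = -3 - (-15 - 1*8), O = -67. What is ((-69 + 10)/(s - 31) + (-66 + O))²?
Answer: 321341476/18769 ≈ 17121.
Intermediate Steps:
s = 18/5 (s = -⅖ + (-3 - (-15 - 1*8))/5 = -⅖ + (-3 - (-15 - 8))/5 = -⅖ + (-3 - 1*(-23))/5 = -⅖ + (-3 + 23)/5 = -⅖ + (⅕)*20 = -⅖ + 4 = 18/5 ≈ 3.6000)
((-69 + 10)/(s - 31) + (-66 + O))² = ((-69 + 10)/(18/5 - 31) + (-66 - 67))² = (-59/(-137/5) - 133)² = (-59*(-5/137) - 133)² = (295/137 - 133)² = (-17926/137)² = 321341476/18769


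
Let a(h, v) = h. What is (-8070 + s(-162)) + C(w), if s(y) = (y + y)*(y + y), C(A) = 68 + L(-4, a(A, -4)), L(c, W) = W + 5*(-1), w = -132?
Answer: 96837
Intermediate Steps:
L(c, W) = -5 + W (L(c, W) = W - 5 = -5 + W)
C(A) = 63 + A (C(A) = 68 + (-5 + A) = 63 + A)
s(y) = 4*y² (s(y) = (2*y)*(2*y) = 4*y²)
(-8070 + s(-162)) + C(w) = (-8070 + 4*(-162)²) + (63 - 132) = (-8070 + 4*26244) - 69 = (-8070 + 104976) - 69 = 96906 - 69 = 96837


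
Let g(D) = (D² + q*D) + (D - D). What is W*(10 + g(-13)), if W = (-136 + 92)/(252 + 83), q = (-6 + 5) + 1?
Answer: -7876/335 ≈ -23.510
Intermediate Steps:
q = 0 (q = -1 + 1 = 0)
W = -44/335 ≈ -0.13134
g(D) = D² (g(D) = (D² + 0*D) + (D - D) = (D² + 0) + 0 = D² + 0 = D²)
W*(10 + g(-13)) = -44*(10 + (-13)²)/335 = -44*(10 + 169)/335 = -44/335*179 = -7876/335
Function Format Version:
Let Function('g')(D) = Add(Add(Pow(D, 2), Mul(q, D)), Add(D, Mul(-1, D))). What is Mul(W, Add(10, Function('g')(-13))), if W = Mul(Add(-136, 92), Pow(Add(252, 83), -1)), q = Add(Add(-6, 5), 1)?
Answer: Rational(-7876, 335) ≈ -23.510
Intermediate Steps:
q = 0 (q = Add(-1, 1) = 0)
W = Rational(-44, 335) (W = Mul(-44, Pow(335, -1)) = Mul(-44, Rational(1, 335)) = Rational(-44, 335) ≈ -0.13134)
Function('g')(D) = Pow(D, 2) (Function('g')(D) = Add(Add(Pow(D, 2), Mul(0, D)), Add(D, Mul(-1, D))) = Add(Add(Pow(D, 2), 0), 0) = Add(Pow(D, 2), 0) = Pow(D, 2))
Mul(W, Add(10, Function('g')(-13))) = Mul(Rational(-44, 335), Add(10, Pow(-13, 2))) = Mul(Rational(-44, 335), Add(10, 169)) = Mul(Rational(-44, 335), 179) = Rational(-7876, 335)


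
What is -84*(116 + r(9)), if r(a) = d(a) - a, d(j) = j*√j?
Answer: -11256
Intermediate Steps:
d(j) = j^(3/2)
r(a) = a^(3/2) - a
-84*(116 + r(9)) = -84*(116 + (9^(3/2) - 1*9)) = -84*(116 + (27 - 9)) = -84*(116 + 18) = -84*134 = -11256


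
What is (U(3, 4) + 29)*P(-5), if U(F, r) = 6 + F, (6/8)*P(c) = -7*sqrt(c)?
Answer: -1064*I*sqrt(5)/3 ≈ -793.06*I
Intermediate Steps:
P(c) = -28*sqrt(c)/3 (P(c) = 4*(-7*sqrt(c))/3 = -28*sqrt(c)/3)
(U(3, 4) + 29)*P(-5) = ((6 + 3) + 29)*(-28*I*sqrt(5)/3) = (9 + 29)*(-28*I*sqrt(5)/3) = 38*(-28*I*sqrt(5)/3) = -1064*I*sqrt(5)/3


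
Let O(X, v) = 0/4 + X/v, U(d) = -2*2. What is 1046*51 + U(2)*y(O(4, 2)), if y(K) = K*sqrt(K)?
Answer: 53346 - 8*sqrt(2) ≈ 53335.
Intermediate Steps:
U(d) = -4
O(X, v) = X/v (O(X, v) = 0*(1/4) + X/v = 0 + X/v = X/v)
y(K) = K**(3/2)
1046*51 + U(2)*y(O(4, 2)) = 1046*51 - 4*2*sqrt(2) = 53346 - 4*2*sqrt(2) = 53346 - 8*sqrt(2)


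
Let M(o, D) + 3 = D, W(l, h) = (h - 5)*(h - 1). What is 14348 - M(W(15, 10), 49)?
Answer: 14302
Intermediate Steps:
W(l, h) = (-1 + h)*(-5 + h) (W(l, h) = (-5 + h)*(-1 + h) = (-1 + h)*(-5 + h))
M(o, D) = -3 + D
14348 - M(W(15, 10), 49) = 14348 - (-3 + 49) = 14348 - 1*46 = 14348 - 46 = 14302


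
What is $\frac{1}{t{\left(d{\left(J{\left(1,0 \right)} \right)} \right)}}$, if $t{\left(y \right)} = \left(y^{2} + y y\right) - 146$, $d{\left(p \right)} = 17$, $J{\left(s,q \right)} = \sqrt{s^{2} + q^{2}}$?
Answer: $\frac{1}{432} \approx 0.0023148$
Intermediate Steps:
$J{\left(s,q \right)} = \sqrt{q^{2} + s^{2}}$
$t{\left(y \right)} = -146 + 2 y^{2}$ ($t{\left(y \right)} = \left(y^{2} + y^{2}\right) - 146 = 2 y^{2} - 146 = -146 + 2 y^{2}$)
$\frac{1}{t{\left(d{\left(J{\left(1,0 \right)} \right)} \right)}} = \frac{1}{-146 + 2 \cdot 17^{2}} = \frac{1}{-146 + 2 \cdot 289} = \frac{1}{-146 + 578} = \frac{1}{432}$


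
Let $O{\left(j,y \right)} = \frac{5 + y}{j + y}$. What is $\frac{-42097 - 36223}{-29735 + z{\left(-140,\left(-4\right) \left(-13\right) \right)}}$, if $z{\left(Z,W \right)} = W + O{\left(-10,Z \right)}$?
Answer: $\frac{783200}{296821} \approx 2.6386$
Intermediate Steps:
$O{\left(j,y \right)} = \frac{5 + y}{j + y}$
$z{\left(Z,W \right)} = W + \frac{5 + Z}{-10 + Z}$
$\frac{-42097 - 36223}{-29735 + z{\left(-140,\left(-4\right) \left(-13\right) \right)}} = \frac{-42097 - 36223}{-29735 + \frac{5 - 140 + \left(-4\right) \left(-13\right) \left(-10 - 140\right)}{-10 - 140}} = - \frac{78320}{-29735 + \frac{5 - 140 + 52 \left(-150\right)}{-150}} = - \frac{78320}{-29735 - \frac{5 - 140 - 7800}{150}} = - \frac{78320}{-29735 - - \frac{529}{10}} = - \frac{78320}{-29735 + \frac{529}{10}} = - \frac{78320}{- \frac{296821}{10}} = \left(-78320\right) \left(- \frac{10}{296821}\right) = \frac{783200}{296821}$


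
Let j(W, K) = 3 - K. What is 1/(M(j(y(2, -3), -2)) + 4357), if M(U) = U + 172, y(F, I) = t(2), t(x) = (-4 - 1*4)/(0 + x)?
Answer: 1/4534 ≈ 0.00022056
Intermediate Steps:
t(x) = -8/x (t(x) = (-4 - 4)/x = -8/x)
y(F, I) = -4 (y(F, I) = -8/2 = -8*1/2 = -4)
M(U) = 172 + U
1/(M(j(y(2, -3), -2)) + 4357) = 1/((172 + (3 - 1*(-2))) + 4357) = 1/((172 + (3 + 2)) + 4357) = 1/((172 + 5) + 4357) = 1/(177 + 4357) = 1/4534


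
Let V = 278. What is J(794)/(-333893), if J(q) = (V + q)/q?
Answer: -536/132555521 ≈ -4.0436e-6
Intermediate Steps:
J(q) = (278 + q)/q
J(794)/(-333893) = ((278 + 794)/794)/(-333893) = ((1/794)*1072)*(-1/333893) = (536/397)*(-1/333893) = -536/132555521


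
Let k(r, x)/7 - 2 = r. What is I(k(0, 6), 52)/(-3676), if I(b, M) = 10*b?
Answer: -35/919 ≈ -0.038085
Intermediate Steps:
k(r, x) = 14 + 7*r
I(k(0, 6), 52)/(-3676) = (10*(14 + 7*0))/(-3676) = (10*(14 + 0))*(-1/3676) = (10*14)*(-1/3676) = 140*(-1/3676) = -35/919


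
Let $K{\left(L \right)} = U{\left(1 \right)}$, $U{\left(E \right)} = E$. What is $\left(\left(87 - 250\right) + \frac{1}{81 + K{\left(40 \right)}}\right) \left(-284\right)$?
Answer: $\frac{1897830}{41} \approx 46289.0$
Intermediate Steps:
$K{\left(L \right)} = 1$
$\left(\left(87 - 250\right) + \frac{1}{81 + K{\left(40 \right)}}\right) \left(-284\right) = \left(\left(87 - 250\right) + \frac{1}{81 + 1}\right) \left(-284\right) = \left(\left(87 - 250\right) + \frac{1}{82}\right) \left(-284\right) = \left(-163 + \frac{1}{82}\right) \left(-284\right) = \left(- \frac{13365}{82}\right) \left(-284\right) = \frac{1897830}{41}$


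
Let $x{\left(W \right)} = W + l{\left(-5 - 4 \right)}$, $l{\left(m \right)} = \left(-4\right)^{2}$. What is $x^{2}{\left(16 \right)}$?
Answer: $1024$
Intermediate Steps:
$l{\left(m \right)} = 16$
$x{\left(W \right)} = 16 + W$ ($x{\left(W \right)} = W + 16 = 16 + W$)
$x^{2}{\left(16 \right)} = \left(16 + 16\right)^{2} = 32^{2} = 1024$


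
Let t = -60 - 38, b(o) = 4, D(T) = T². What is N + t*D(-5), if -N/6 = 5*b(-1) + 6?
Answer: -2606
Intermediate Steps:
N = -156 (N = -6*(5*4 + 6) = -6*(20 + 6) = -6*26 = -156)
t = -98
N + t*D(-5) = -156 - 98*(-5)² = -156 - 98*25 = -156 - 2450 = -2606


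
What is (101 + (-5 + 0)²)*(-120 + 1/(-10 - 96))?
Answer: -801423/53 ≈ -15121.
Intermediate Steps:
(101 + (-5 + 0)²)*(-120 + 1/(-10 - 96)) = (101 + (-5)²)*(-120 + 1/(-106)) = (101 + 25)*(-120 - 1/106) = 126*(-12721/106) = -801423/53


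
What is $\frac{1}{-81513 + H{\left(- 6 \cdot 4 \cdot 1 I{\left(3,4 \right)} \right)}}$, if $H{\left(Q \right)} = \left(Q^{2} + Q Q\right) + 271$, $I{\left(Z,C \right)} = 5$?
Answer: $- \frac{1}{52442} \approx -1.9069 \cdot 10^{-5}$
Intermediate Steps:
$H{\left(Q \right)} = 271 + 2 Q^{2}$ ($H{\left(Q \right)} = \left(Q^{2} + Q^{2}\right) + 271 = 2 Q^{2} + 271 = 271 + 2 Q^{2}$)
$\frac{1}{-81513 + H{\left(- 6 \cdot 4 \cdot 1 I{\left(3,4 \right)} \right)}} = \frac{1}{-81513 + \left(271 + 2 \left(- 6 \cdot 4 \cdot 1 \cdot 5\right)^{2}\right)} = \frac{1}{-81513 + \left(271 + 2 \left(\left(-6\right) 4 \cdot 5\right)^{2}\right)} = \frac{1}{-81513 + \left(271 + 2 \left(\left(-24\right) 5\right)^{2}\right)} = \frac{1}{-81513 + \left(271 + 2 \left(-120\right)^{2}\right)} = \frac{1}{-81513 + \left(271 + 2 \cdot 14400\right)} = \frac{1}{-81513 + \left(271 + 28800\right)} = \frac{1}{-81513 + 29071} = \frac{1}{-52442} = - \frac{1}{52442}$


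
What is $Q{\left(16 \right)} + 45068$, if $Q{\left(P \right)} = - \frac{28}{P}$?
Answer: $\frac{180265}{4} \approx 45066.0$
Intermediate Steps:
$Q{\left(16 \right)} + 45068 = - \frac{28}{16} + 45068 = \left(-28\right) \frac{1}{16} + 45068 = - \frac{7}{4} + 45068 = \frac{180265}{4}$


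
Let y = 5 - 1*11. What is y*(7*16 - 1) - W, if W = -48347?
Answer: 47681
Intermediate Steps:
y = -6 (y = 5 - 11 = -6)
y*(7*16 - 1) - W = -6*(7*16 - 1) - 1*(-48347) = -6*(112 - 1) + 48347 = -6*111 + 48347 = -666 + 48347 = 47681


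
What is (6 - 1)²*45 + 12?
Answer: 1137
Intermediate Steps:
(6 - 1)²*45 + 12 = 5²*45 + 12 = 25*45 + 12 = 1125 + 12 = 1137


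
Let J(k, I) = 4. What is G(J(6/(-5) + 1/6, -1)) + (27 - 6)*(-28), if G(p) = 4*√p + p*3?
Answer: -568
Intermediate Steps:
G(p) = 3*p + 4*√p (G(p) = 4*√p + 3*p = 3*p + 4*√p)
G(J(6/(-5) + 1/6, -1)) + (27 - 6)*(-28) = (3*4 + 4*√4) + (27 - 6)*(-28) = (12 + 4*2) + 21*(-28) = (12 + 8) - 588 = 20 - 588 = -568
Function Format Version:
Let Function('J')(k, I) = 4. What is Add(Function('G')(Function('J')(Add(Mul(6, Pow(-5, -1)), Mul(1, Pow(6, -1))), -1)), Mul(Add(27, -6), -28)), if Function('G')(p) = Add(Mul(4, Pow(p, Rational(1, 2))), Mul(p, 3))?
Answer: -568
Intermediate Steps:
Function('G')(p) = Add(Mul(3, p), Mul(4, Pow(p, Rational(1, 2)))) (Function('G')(p) = Add(Mul(4, Pow(p, Rational(1, 2))), Mul(3, p)) = Add(Mul(3, p), Mul(4, Pow(p, Rational(1, 2)))))
Add(Function('G')(Function('J')(Add(Mul(6, Pow(-5, -1)), Mul(1, Pow(6, -1))), -1)), Mul(Add(27, -6), -28)) = Add(Add(Mul(3, 4), Mul(4, Pow(4, Rational(1, 2)))), Mul(Add(27, -6), -28)) = Add(Add(12, Mul(4, 2)), Mul(21, -28)) = Add(Add(12, 8), -588) = Add(20, -588) = -568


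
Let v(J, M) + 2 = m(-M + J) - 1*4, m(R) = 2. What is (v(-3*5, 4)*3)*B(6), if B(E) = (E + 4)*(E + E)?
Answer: -1440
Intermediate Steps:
v(J, M) = -4 (v(J, M) = -2 + (2 - 1*4) = -2 + (2 - 4) = -2 - 2 = -4)
B(E) = 2*E*(4 + E) (B(E) = (4 + E)*(2*E) = 2*E*(4 + E))
(v(-3*5, 4)*3)*B(6) = (-4*3)*(2*6*(4 + 6)) = -24*6*10 = -12*120 = -1440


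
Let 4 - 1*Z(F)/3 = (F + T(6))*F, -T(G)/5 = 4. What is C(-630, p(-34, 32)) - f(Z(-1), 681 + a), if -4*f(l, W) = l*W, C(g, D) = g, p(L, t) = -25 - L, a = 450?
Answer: -60201/4 ≈ -15050.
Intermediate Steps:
T(G) = -20 (T(G) = -5*4 = -20)
Z(F) = 12 - 3*F*(-20 + F) (Z(F) = 12 - 3*(F - 20)*F = 12 - 3*(-20 + F)*F = 12 - 3*F*(-20 + F))
f(l, W) = -W*l/4 (f(l, W) = -l*W/4 = -W*l/4)
C(-630, p(-34, 32)) - f(Z(-1), 681 + a) = -630 - (-1)*(681 + 450)*(12 - 3*(-1)² + 60*(-1))/4 = -630 - (-1)*1131*(12 - 3*1 - 60)/4 = -630 - (-1)*1131*(12 - 3 - 60)/4 = -630 - (-1)*1131*(-51)/4 = -630 - 1*57681/4 = -630 - 57681/4 = -60201/4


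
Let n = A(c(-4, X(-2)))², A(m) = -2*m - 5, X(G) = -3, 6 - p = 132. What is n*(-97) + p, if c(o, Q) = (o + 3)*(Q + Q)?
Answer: -28159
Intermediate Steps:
p = -126 (p = 6 - 1*132 = 6 - 132 = -126)
c(o, Q) = 2*Q*(3 + o) (c(o, Q) = (3 + o)*(2*Q) = 2*Q*(3 + o))
A(m) = -5 - 2*m
n = 289 (n = (-5 - 4*(-3)*(3 - 4))² = (-5 - 4*(-3)*(-1))² = (-5 - 2*6)² = (-5 - 12)² = (-17)² = 289)
n*(-97) + p = 289*(-97) - 126 = -28033 - 126 = -28159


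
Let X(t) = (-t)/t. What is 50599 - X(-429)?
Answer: 50600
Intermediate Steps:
X(t) = -1
50599 - X(-429) = 50599 - 1*(-1) = 50599 + 1 = 50600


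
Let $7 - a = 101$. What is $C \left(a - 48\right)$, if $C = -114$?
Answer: $16188$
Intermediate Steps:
$a = -94$ ($a = 7 - 101 = -94$)
$C \left(a - 48\right) = - 114 \left(-94 - 48\right) = \left(-114\right) \left(-142\right) = 16188$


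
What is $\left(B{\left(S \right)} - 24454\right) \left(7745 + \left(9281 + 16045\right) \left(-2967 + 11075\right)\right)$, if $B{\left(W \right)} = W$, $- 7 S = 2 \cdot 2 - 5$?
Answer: $- \frac{35151360081681}{7} \approx -5.0216 \cdot 10^{12}$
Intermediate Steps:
$S = \frac{1}{7}$ ($S = - \frac{2 \cdot 2 - 5}{7} = - \frac{4 - 5}{7} = \left(- \frac{1}{7}\right) \left(-1\right) = \frac{1}{7} \approx 0.14286$)
$\left(B{\left(S \right)} - 24454\right) \left(7745 + \left(9281 + 16045\right) \left(-2967 + 11075\right)\right) = \left(\frac{1}{7} - 24454\right) \left(7745 + \left(9281 + 16045\right) \left(-2967 + 11075\right)\right) = - \frac{171177 \left(7745 + 25326 \cdot 8108\right)}{7} = - \frac{171177 \left(7745 + 205343208\right)}{7} = \left(- \frac{171177}{7}\right) 205350953 = - \frac{35151360081681}{7}$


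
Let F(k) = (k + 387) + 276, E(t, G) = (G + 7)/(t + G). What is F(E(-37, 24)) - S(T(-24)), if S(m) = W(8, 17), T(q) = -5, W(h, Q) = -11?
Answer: 8731/13 ≈ 671.62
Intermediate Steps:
E(t, G) = (7 + G)/(G + t)
F(k) = 663 + k (F(k) = (387 + k) + 276 = 663 + k)
S(m) = -11
F(E(-37, 24)) - S(T(-24)) = (663 + (7 + 24)/(24 - 37)) - 1*(-11) = (663 + 31/(-13)) + 11 = (663 - 1/13*31) + 11 = (663 - 31/13) + 11 = 8588/13 + 11 = 8731/13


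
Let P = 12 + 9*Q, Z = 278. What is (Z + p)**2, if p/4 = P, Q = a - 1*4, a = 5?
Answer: 131044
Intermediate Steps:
Q = 1 (Q = 5 - 1*4 = 5 - 4 = 1)
P = 21 (P = 12 + 9*1 = 12 + 9 = 21)
p = 84 (p = 4*21 = 84)
(Z + p)**2 = (278 + 84)**2 = 362**2 = 131044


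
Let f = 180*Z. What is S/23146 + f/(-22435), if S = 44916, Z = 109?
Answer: 55356594/51928051 ≈ 1.0660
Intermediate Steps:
f = 19620 (f = 180*109 = 19620)
S/23146 + f/(-22435) = 44916/23146 + 19620/(-22435) = 44916*(1/23146) + 19620*(-1/22435) = 22458/11573 - 3924/4487 = 55356594/51928051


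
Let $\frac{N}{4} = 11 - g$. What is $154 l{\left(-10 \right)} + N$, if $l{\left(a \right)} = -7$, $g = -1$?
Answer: $-1030$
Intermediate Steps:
$N = 48$ ($N = 4 \left(11 - -1\right) = 4 \left(11 + 1\right) = 4 \cdot 12 = 48$)
$154 l{\left(-10 \right)} + N = 154 \left(-7\right) + 48 = -1078 + 48 = -1030$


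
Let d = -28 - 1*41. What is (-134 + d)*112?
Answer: -22736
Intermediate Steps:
d = -69 (d = -28 - 41 = -69)
(-134 + d)*112 = (-134 - 69)*112 = -203*112 = -22736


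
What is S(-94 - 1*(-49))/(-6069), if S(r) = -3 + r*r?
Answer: -674/2023 ≈ -0.33317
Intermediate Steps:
S(r) = -3 + r²
S(-94 - 1*(-49))/(-6069) = (-3 + (-94 - 1*(-49))²)/(-6069) = (-3 + (-94 + 49)²)*(-1/6069) = (-3 + (-45)²)*(-1/6069) = (-3 + 2025)*(-1/6069) = 2022*(-1/6069) = -674/2023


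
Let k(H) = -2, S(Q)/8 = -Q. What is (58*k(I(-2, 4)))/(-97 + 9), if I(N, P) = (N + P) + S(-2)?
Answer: 29/22 ≈ 1.3182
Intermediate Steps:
S(Q) = -8*Q (S(Q) = 8*(-Q) = -8*Q)
I(N, P) = 16 + N + P (I(N, P) = (N + P) - 8*(-2) = (N + P) + 16 = 16 + N + P)
(58*k(I(-2, 4)))/(-97 + 9) = (58*(-2))/(-97 + 9) = -116/(-88) = -116*(-1/88) = 29/22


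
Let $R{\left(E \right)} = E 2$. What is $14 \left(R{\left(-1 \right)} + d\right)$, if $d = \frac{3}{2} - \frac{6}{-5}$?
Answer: $\frac{49}{5} \approx 9.8$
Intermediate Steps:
$R{\left(E \right)} = 2 E$
$d = \frac{27}{10}$ ($d = 3 \cdot \frac{1}{2} - - \frac{6}{5} = \frac{3}{2} + \frac{6}{5} = \frac{27}{10} \approx 2.7$)
$14 \left(R{\left(-1 \right)} + d\right) = 14 \left(2 \left(-1\right) + \frac{27}{10}\right) = 14 \left(-2 + \frac{27}{10}\right) = 14 \cdot \frac{7}{10} = \frac{49}{5}$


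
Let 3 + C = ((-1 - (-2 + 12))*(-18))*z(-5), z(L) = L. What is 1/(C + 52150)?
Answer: 1/51157 ≈ 1.9548e-5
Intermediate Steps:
C = -993 (C = -3 + ((-1 - (-2 + 12))*(-18))*(-5) = -3 + ((-1 - 1*10)*(-18))*(-5) = -3 + ((-1 - 10)*(-18))*(-5) = -3 - 11*(-18)*(-5) = -3 + 198*(-5) = -3 - 990 = -993)
1/(C + 52150) = 1/(-993 + 52150) = 1/51157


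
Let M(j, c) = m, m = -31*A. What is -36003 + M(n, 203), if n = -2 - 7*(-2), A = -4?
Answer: -35879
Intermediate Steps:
n = 12 (n = -2 + 14 = 12)
m = 124 (m = -31*(-4) = 124)
M(j, c) = 124
-36003 + M(n, 203) = -36003 + 124 = -35879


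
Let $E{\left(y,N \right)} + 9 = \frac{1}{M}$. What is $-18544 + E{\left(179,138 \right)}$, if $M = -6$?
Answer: $- \frac{111319}{6} \approx -18553.0$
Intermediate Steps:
$E{\left(y,N \right)} = - \frac{55}{6}$ ($E{\left(y,N \right)} = -9 + \frac{1}{-6} = -9 - \frac{1}{6} = - \frac{55}{6}$)
$-18544 + E{\left(179,138 \right)} = -18544 - \frac{55}{6} = - \frac{111319}{6}$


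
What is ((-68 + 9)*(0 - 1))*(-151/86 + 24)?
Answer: 112867/86 ≈ 1312.4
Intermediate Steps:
((-68 + 9)*(0 - 1))*(-151/86 + 24) = (-59*(-1))*(-151*1/86 + 24) = 59*(-151/86 + 24) = 59*(1913/86) = 112867/86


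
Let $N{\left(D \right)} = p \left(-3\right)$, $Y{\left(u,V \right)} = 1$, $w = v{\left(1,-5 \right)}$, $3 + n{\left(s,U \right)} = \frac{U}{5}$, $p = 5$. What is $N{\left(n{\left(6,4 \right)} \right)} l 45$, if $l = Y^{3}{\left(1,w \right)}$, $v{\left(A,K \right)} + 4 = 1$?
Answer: $-675$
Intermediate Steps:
$n{\left(s,U \right)} = -3 + \frac{U}{5}$
$v{\left(A,K \right)} = -3$ ($v{\left(A,K \right)} = -4 + 1 = -3$)
$w = -3$
$N{\left(D \right)} = -15$ ($N{\left(D \right)} = 5 \left(-3\right) = -15$)
$l = 1$ ($l = 1^{3} = 1$)
$N{\left(n{\left(6,4 \right)} \right)} l 45 = \left(-15\right) 1 \cdot 45 = \left(-15\right) 45 = -675$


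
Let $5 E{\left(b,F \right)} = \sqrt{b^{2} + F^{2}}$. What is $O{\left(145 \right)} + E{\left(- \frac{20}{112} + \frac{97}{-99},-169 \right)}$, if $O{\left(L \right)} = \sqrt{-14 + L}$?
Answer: $\sqrt{131} + \frac{169 \sqrt{7684345}}{13860} \approx 45.246$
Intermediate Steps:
$E{\left(b,F \right)} = \frac{\sqrt{F^{2} + b^{2}}}{5}$ ($E{\left(b,F \right)} = \frac{\sqrt{b^{2} + F^{2}}}{5} = \frac{\sqrt{F^{2} + b^{2}}}{5}$)
$O{\left(145 \right)} + E{\left(- \frac{20}{112} + \frac{97}{-99},-169 \right)} = \sqrt{-14 + 145} + \frac{\sqrt{\left(-169\right)^{2} + \left(- \frac{20}{112} + \frac{97}{-99}\right)^{2}}}{5} = \sqrt{131} + \frac{\sqrt{28561 + \left(\left(-20\right) \frac{1}{112} + 97 \left(- \frac{1}{99}\right)\right)^{2}}}{5} = \sqrt{131} + \frac{\sqrt{28561 + \left(- \frac{5}{28} - \frac{97}{99}\right)^{2}}}{5} = \sqrt{131} + \frac{\sqrt{28561 + \left(- \frac{3211}{2772}\right)^{2}}}{5} = \sqrt{131} + \frac{\sqrt{28561 + \frac{10310521}{7683984}}}{5} = \sqrt{131} + \frac{\sqrt{\frac{219472577545}{7683984}}}{5} = \sqrt{131} + \frac{\frac{169}{2772} \sqrt{7684345}}{5} = \sqrt{131} + \frac{169 \sqrt{7684345}}{13860}$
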